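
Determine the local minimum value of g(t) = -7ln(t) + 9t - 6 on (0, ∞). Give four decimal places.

2.7592

g'(t) = -7/t + 9 = 0 gives t = 7/9.
g''(t) = 7/t², which is positive for t > 0, so this is a local minimum.
g(7/9) = -7·ln(7/9) + 7 - 6 ≈ 2.7592.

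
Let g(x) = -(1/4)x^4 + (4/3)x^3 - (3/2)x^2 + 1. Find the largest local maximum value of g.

13/4

Critical points: g'(x) = -x^3 + 4x^2 - 3x vanishes at x = 0, 1, 3.
Second-derivative test with g''(x) = -3x^2 + 8x - 3: g''(0) = -3 < 0 ⇒ local maximum; g''(1) = 2 > 0 ⇒ local minimum; g''(3) = -6 < 0 ⇒ local maximum.
The largest local maximum is g(3) = 13/4.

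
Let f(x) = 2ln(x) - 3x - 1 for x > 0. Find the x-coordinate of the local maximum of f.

f'(x) = 2/x − 3 = 0 gives x = 2/3.
f''(x) = -2/x², which is negative for x > 0, so this is a local maximum.
f(2/3) = 2·ln(2/3) - 2 - 1 ≈ -3.8109.

2/3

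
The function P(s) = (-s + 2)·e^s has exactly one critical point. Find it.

1

P'(s) = (-1)·e^s + (-s + 2)·1·e^s = (-s + 1)·e^s. Since e^s > 0, the only critical point is s = 1.
P''(1) has the same sign as -1 < 0, so this is a local maximum.
P(1) = (1)·e^(1) ≈ 2.7183.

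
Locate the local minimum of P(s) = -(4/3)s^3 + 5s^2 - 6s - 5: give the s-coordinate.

P'(s) = -4s^2 + 10s - 6. Setting P'(s) = 0 gives s ∈ {1, 3/2}.
Second-derivative test with P''(s) = -8s + 10: P''(1) = 2 > 0 ⇒ local minimum; P''(3/2) = -2 < 0 ⇒ local maximum.
Thus P has its local minimum at s = 1, with value -22/3.

1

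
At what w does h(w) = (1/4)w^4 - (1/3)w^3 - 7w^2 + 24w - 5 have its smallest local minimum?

h'(w) = w^3 - w^2 - 14w + 24 = 0 at w = -4, 2, 3.
Second-derivative test with h''(w) = 3w^2 - 2w - 14: h''(-4) = 42 > 0 ⇒ local minimum; h''(2) = -6 < 0 ⇒ local maximum; h''(3) = 7 > 0 ⇒ local minimum.
So the smallest local minimum value is h(-4) = -383/3.

-4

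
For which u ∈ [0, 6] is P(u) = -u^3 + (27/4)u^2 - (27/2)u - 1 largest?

Differentiating, P'(u) = -3u^2 + (27/2)u - 27/2; which vanishes at u = 3/2 and u = 3.
Evaluating at the critical points and endpoints: P(0) = -1; P(3/2) = -151/16; P(3) = -31/4; P(6) = -55.
So the maximum is P(0) = -1.

0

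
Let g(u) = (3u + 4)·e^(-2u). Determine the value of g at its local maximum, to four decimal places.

7.9417

g'(u) = 3·e^(-2u) + (3u + 4)·(-2)·e^(-2u) = (-6u - 5)·e^(-2u). Since e^(-2u) > 0, the only critical point is u = -5/6.
g''(-5/6) has the same sign as -6 < 0, so this is a local maximum.
g(-5/6) = (3/2)·e^(5/3) ≈ 7.9417.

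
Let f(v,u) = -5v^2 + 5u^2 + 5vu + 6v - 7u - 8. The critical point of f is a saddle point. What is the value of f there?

∂f/∂v = -10v + 5u + 6 = 0 and ∂f/∂u = 5v + 10u - 7 = 0, so (v, u) = (19/25, 8/25).
The Hessian has f_{vv} = -10, f_{uu} = 10, f_{vu} = 5, giving D = -125 < 0, so the point is a saddle point.
f(19/25, 8/25) = -171/25.

-171/25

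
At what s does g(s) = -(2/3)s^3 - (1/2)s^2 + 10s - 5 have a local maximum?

g'(s) = -2s^2 - s + 10 = 0 at s = -5/2, 2.
Second-derivative test with g''(s) = -4s - 1: g''(-5/2) = 9 > 0 ⇒ local minimum; g''(2) = -9 < 0 ⇒ local maximum.
The local maximum is g(2) = 23/3.

2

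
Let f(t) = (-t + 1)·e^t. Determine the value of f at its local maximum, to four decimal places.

1.0000

Differentiating with the product rule gives f'(t) = (-t)·e^t. Since e^t > 0, the only critical point is t = 0.
f''(0) has the same sign as -1 < 0, so this is a local maximum.
f(0) = (1)·e^(0) ≈ 1.0000.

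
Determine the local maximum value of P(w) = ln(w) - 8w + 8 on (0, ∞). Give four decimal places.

P'(w) = 1/w − 8 = 0 gives w = 1/8.
P''(w) = -1/w², which is negative for w > 0, so this is a local maximum.
P(1/8) = 1·ln(1/8) - 1 + 8 ≈ 4.9206.

4.9206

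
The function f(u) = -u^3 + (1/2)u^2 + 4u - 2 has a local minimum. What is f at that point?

-9/2

f'(u) = -3u^2 + u + 4 = 0 at u = -1, 4/3.
f''(u) = -6u + 1. f''(-1) = 7 > 0 ⇒ local minimum; f''(4/3) = -7 < 0 ⇒ local maximum.
The local minimum is f(-1) = -9/2.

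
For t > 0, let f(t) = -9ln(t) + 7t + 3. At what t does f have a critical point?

9/7

f'(t) = -9/t + 7 = 0 gives t = 9/7.
f''(t) = 9/t², which is positive for t > 0, so this is a local minimum.
f(9/7) = -9·ln(9/7) + 9 + 3 ≈ 9.7382.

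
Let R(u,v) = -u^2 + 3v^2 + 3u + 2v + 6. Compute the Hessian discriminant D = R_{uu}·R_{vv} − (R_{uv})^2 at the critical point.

-12

∂R/∂u = -2u + 3 = 0 and ∂R/∂v = 6v + 2 = 0, so (u, v) = (3/2, -1/3).
The Hessian has R_{uu} = -2, R_{vv} = 6, R_{uv} = 0, giving D = -12 < 0, so the point is a saddle point.
D = (-2)·(6) − (0)^2 = -12.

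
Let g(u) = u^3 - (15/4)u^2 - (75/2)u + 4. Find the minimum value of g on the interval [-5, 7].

-609/4

The derivative is 3u^2 - (15/2)u - 75/2, which vanishes at u = -5/2 and u = 5.
Evaluating at the critical points and endpoints: g(-5) = -109/4,  g(-5/2) = 939/16,  g(5) = -609/4,  g(7) = -397/4.
So the minimum is g(5) = -609/4.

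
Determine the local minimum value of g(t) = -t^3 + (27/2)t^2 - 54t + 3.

-129/2

g'(t) = -3t^2 + 27t - 54 = 0 at t = 3, 6.
g''(t) = -6t + 27. g''(3) = 9 > 0 ⇒ local minimum; g''(6) = -9 < 0 ⇒ local maximum.
Thus g has its local minimum at t = 3, with value -129/2.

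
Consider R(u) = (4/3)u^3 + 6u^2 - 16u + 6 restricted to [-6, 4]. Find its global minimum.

The derivative is 4u^2 + 12u - 16, which vanishes at u = -4 and u = 1.
Evaluating at the critical points and endpoints: R(-6) = 30, R(-4) = 242/3, R(1) = -8/3, R(4) = 370/3.
The minimum over the interval is -8/3, attained at u = 1.

-8/3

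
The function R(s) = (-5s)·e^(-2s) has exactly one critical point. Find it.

1/2

By the product rule, R'(s) = (10s - 5)·e^(-2s). Since e^(-2s) > 0, the only critical point is s = 1/2.
R''(1/2) has the same sign as 10 > 0, so this is a local minimum.
R(1/2) = (-5/2)·e^(-1) ≈ -0.9197.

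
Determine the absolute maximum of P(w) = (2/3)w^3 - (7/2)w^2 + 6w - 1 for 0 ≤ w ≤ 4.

Differentiating, P'(w) = 2w^2 - 7w + 6; which vanishes at w = 3/2 and w = 2.
Candidates: P(0) = -1; P(3/2) = 19/8; P(2) = 7/3; P(4) = 29/3.
The maximum over the interval is 29/3, attained at w = 4.

29/3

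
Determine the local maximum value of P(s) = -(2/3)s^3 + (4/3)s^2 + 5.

Critical points: P'(s) = -2s^2 + (8/3)s vanishes at s = 0, 4/3.
P''(s) = -4s + 8/3. P''(0) = 8/3 > 0 ⇒ local minimum; P''(4/3) = -8/3 < 0 ⇒ local maximum.
Thus P has its local maximum at s = 4/3, with value 469/81.

469/81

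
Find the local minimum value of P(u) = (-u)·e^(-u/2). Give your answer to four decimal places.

By the product rule, P'(u) = ((1/2)u - 1)·e^(-u/2). Since e^(-u/2) > 0, the only critical point is u = 2.
P''(2) has the same sign as 1/2 > 0, so this is a local minimum.
P(2) = (-2)·e^(-1) ≈ -0.7358.

-0.7358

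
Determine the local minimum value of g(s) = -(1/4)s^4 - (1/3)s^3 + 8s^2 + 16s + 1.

-83/12

g'(s) = -s^3 - s^2 + 16s + 16 = 0 at s = -4, -1, 4.
Second-derivative test with g''(s) = -3s^2 - 2s + 16: g''(-4) = -24 < 0 ⇒ local maximum; g''(-1) = 15 > 0 ⇒ local minimum; g''(4) = -40 < 0 ⇒ local maximum.
Thus g has its local minimum at s = -1, with value -83/12.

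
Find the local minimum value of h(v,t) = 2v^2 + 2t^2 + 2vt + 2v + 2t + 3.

7/3

∂h/∂v = 4v + 2t + 2 = 0 and ∂h/∂t = 2v + 4t + 2 = 0, so (v, t) = (-1/3, -1/3).
The Hessian has h_{vv} = 4, h_{tt} = 4, h_{vt} = 2, giving D = 12 > 0 with h_{vv} > 0, so the point is a local minimum.
h(-1/3, -1/3) = 7/3.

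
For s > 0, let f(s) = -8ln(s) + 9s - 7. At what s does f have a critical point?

f'(s) = -8/s + 9 = 0 gives s = 8/9.
f''(s) = 8/s², which is positive for s > 0, so this is a local minimum.
f(8/9) = -8·ln(8/9) + 8 - 7 ≈ 1.9423.

8/9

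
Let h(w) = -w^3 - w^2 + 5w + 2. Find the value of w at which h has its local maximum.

1

h'(w) = -3w^2 - 2w + 5. Setting h'(w) = 0 gives w ∈ {-5/3, 1}.
h''(w) = -6w - 2. h''(-5/3) = 8 > 0 ⇒ local minimum; h''(1) = -8 < 0 ⇒ local maximum.
The local maximum is h(1) = 5.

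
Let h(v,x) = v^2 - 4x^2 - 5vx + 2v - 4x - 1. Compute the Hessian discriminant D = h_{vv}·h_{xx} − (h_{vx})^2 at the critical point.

-41

∂h/∂v = 2v - 5x + 2 = 0 and ∂h/∂x = -5v - 8x - 4 = 0, so (v, x) = (-36/41, 2/41).
The Hessian has h_{vv} = 2, h_{xx} = -8, h_{vx} = -5, giving D = -41 < 0, so the point is a saddle point.
D = (2)·(-8) − (-5)^2 = -41.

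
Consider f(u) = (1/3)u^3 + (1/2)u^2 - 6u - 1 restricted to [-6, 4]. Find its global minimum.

-19

The derivative is u^2 + u - 6, which vanishes at u = -3 and u = 2.
Evaluating at the critical points and endpoints: f(-6) = -19; f(-3) = 25/2; f(2) = -25/3; f(4) = 13/3.
So the minimum is f(-6) = -19.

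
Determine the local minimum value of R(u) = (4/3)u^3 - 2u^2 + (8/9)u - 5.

-397/81

R'(u) = 4u^2 - 4u + 8/9. Setting R'(u) = 0 gives u ∈ {1/3, 2/3}.
Second-derivative test with R''(u) = 8u - 4: R''(1/3) = -4/3 < 0 ⇒ local maximum; R''(2/3) = 4/3 > 0 ⇒ local minimum.
The local minimum is R(2/3) = -397/81.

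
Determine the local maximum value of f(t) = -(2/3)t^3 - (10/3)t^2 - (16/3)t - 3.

-19/81

f'(t) = -2t^2 - (20/3)t - 16/3 = 0 at t = -2, -4/3.
f''(t) = -4t - 20/3. f''(-2) = 4/3 > 0 ⇒ local minimum; f''(-4/3) = -4/3 < 0 ⇒ local maximum.
The local maximum is f(-4/3) = -19/81.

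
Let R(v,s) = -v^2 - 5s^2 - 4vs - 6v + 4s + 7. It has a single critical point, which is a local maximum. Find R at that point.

∂R/∂v = -2v - 4s - 6 = 0 and ∂R/∂s = -4v - 10s + 4 = 0, so (v, s) = (-19, 8).
The Hessian has R_{vv} = -2, R_{ss} = -10, R_{vs} = -4, giving D = 4 > 0 with R_{vv} < 0, so the point is a local maximum.
R(-19, 8) = 80.

80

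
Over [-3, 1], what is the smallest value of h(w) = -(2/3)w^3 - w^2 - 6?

h'(w) = -2w^2 - 2w, which vanishes at w = -1 and w = 0.
Candidates: h(-3) = 3,  h(-1) = -19/3,  h(0) = -6,  h(1) = -23/3.
The minimum over the interval is -23/3, attained at w = 1.

-23/3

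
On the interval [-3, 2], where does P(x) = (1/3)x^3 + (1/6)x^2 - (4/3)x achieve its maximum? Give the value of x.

The derivative is x^2 + (1/3)x - 4/3, which vanishes at x = -4/3 and x = 1.
Compare values at every candidate in [-3, 2]: P(-3) = -7/2; P(-4/3) = 104/81; P(1) = -5/6; P(2) = 2/3.
Hence the absolute maximum is 104/81 at x = -4/3.

-4/3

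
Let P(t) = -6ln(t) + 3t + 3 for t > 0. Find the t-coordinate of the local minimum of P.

2

P'(t) = -6/t + 3 = 0 gives t = 2.
P''(t) = 6/t², which is positive for t > 0, so this is a local minimum.
P(2) = -6·ln(2) + 6 + 3 ≈ 4.8411.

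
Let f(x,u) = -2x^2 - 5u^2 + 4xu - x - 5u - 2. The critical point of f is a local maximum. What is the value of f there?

∂f/∂x = -4x + 4u - 1 = 0 and ∂f/∂u = 4x - 10u - 5 = 0, so (x, u) = (-5/4, -1).
The Hessian has f_{xx} = -4, f_{uu} = -10, f_{xu} = 4, giving D = 24 > 0 with f_{xx} < 0, so the point is a local maximum.
f(-5/4, -1) = 9/8.

9/8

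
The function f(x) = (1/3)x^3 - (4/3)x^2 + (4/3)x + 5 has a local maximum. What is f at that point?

f'(x) = x^2 - (8/3)x + 4/3. Setting f'(x) = 0 gives x ∈ {2/3, 2}.
Second-derivative test with f''(x) = 2x - 8/3: f''(2/3) = -4/3 < 0 ⇒ local maximum; f''(2) = 4/3 > 0 ⇒ local minimum.
Thus f has its local maximum at x = 2/3, with value 437/81.

437/81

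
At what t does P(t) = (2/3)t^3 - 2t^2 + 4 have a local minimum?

2

P'(t) = 2t^2 - 4t. Setting P'(t) = 0 gives t ∈ {0, 2}.
P''(t) = 4t - 4. P''(0) = -4 < 0 ⇒ local maximum; P''(2) = 4 > 0 ⇒ local minimum.
Thus P has its local minimum at t = 2, with value 4/3.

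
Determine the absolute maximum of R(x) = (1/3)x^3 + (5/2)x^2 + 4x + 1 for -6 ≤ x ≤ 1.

R'(x) = x^2 + 5x + 4, which vanishes at x = -4 and x = -1.
Compare values at every candidate in [-6, 1]: R(-6) = -5,  R(-4) = 11/3,  R(-1) = -5/6,  R(1) = 47/6.
Hence the absolute maximum is 47/6 at x = 1.

47/6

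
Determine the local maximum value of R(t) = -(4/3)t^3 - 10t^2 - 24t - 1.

53/3

Critical points: R'(t) = -4t^2 - 20t - 24 vanishes at t = -3, -2.
Second-derivative test with R''(t) = -8t - 20: R''(-3) = 4 > 0 ⇒ local minimum; R''(-2) = -4 < 0 ⇒ local maximum.
So the local maximum value is R(-2) = 53/3.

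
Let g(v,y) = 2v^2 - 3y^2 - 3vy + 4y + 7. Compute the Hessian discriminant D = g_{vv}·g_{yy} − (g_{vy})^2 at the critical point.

-33

∂g/∂v = 4v - 3y = 0 and ∂g/∂y = -3v - 6y + 4 = 0, so (v, y) = (4/11, 16/33).
The Hessian has g_{vv} = 4, g_{yy} = -6, g_{vy} = -3, giving D = -33 < 0, so the point is a saddle point.
D = (4)·(-6) − (-3)^2 = -33.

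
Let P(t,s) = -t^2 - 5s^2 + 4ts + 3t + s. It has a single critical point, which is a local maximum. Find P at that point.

∂P/∂t = -2t + 4s + 3 = 0 and ∂P/∂s = 4t - 10s + 1 = 0, so (t, s) = (17/2, 7/2).
The Hessian has P_{tt} = -2, P_{ss} = -10, P_{ts} = 4, giving D = 4 > 0 with P_{tt} < 0, so the point is a local maximum.
P(17/2, 7/2) = 29/2.

29/2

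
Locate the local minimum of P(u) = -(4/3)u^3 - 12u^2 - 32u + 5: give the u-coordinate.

-4

P'(u) = -4u^2 - 24u - 32. Setting P'(u) = 0 gives u ∈ {-4, -2}.
Second-derivative test with P''(u) = -8u - 24: P''(-4) = 8 > 0 ⇒ local minimum; P''(-2) = -8 < 0 ⇒ local maximum.
The local minimum is P(-4) = 79/3.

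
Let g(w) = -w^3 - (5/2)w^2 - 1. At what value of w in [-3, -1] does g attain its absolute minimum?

-5/3

g'(w) = -3w^2 - 5w, whose only zero in [-3, -1] is w = -5/3.
Compare values at every candidate in [-3, -1]: g(-3) = 7/2,  g(-5/3) = -179/54,  g(-1) = -5/2.
The minimum over the interval is -179/54, attained at w = -5/3.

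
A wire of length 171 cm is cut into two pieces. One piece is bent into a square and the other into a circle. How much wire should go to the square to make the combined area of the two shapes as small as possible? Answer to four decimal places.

95.7770

Let x be the length used for the square. Square side x/4; circle radius (171−x)/(2π).
A(x) = (x/4)² + π·((171−x)/(2π))² = x²/16 + (171−x)²/(4π) for 0 ≤ x ≤ 171. A'(x) = x/8 − (171−x)/(2π) = 0 gives x = 4·171/(π+4) ≈ 95.7770.
A'' = 1/8 + 1/(2π) > 0, so this gives the minimum combined area; x ≈ 95.7770 cm to the square.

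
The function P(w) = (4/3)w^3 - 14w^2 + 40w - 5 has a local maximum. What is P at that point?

P'(w) = 4w^2 - 28w + 40 = 0 at w = 2, 5.
Second-derivative test with P''(w) = 8w - 28: P''(2) = -12 < 0 ⇒ local maximum; P''(5) = 12 > 0 ⇒ local minimum.
So the local maximum value is P(2) = 89/3.

89/3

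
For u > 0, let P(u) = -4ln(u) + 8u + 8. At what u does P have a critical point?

P'(u) = -4/u + 8 = 0 gives u = 1/2.
P''(u) = 4/u², which is positive for u > 0, so this is a local minimum.
P(1/2) = -4·ln(1/2) + 4 + 8 ≈ 14.7726.

1/2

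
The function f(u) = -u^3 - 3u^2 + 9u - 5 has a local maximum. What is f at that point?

f'(u) = -3u^2 - 6u + 9 = 0 at u = -3, 1.
Since f''(u) = -6u - 6, we get f''(-3) = 12 > 0 ⇒ local minimum; f''(1) = -12 < 0 ⇒ local maximum.
Thus f has its local maximum at u = 1, with value 0.

0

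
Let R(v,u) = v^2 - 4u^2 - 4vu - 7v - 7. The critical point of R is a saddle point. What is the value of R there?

∂R/∂v = 2v - 4u - 7 = 0 and ∂R/∂u = -4v - 8u = 0, so (v, u) = (7/4, -7/8).
The Hessian has R_{vv} = 2, R_{uu} = -8, R_{vu} = -4, giving D = -32 < 0, so the point is a saddle point.
R(7/4, -7/8) = -105/8.

-105/8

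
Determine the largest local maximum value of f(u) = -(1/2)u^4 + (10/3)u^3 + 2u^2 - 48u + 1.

f'(u) = -2u^3 + 10u^2 + 4u - 48 = 0 at u = -2, 3, 4.
f''(u) = -6u^2 + 20u + 4. f''(-2) = -60 < 0 ⇒ local maximum; f''(3) = 10 > 0 ⇒ local minimum; f''(4) = -12 < 0 ⇒ local maximum.
The largest local maximum is f(-2) = 211/3.

211/3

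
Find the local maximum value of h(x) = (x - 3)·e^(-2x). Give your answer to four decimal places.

By the product rule, h'(x) = (-2x + 7)·e^(-2x). Since e^(-2x) > 0, the only critical point is x = 7/2.
h''(7/2) has the same sign as -2 < 0, so this is a local maximum.
h(7/2) = (1/2)·e^(-7) ≈ 0.0005.

0.0005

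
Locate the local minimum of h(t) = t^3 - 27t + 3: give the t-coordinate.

h'(t) = 3t^2 - 27 = 0 at t = -3, 3.
Second-derivative test with h''(t) = 6t: h''(-3) = -18 < 0 ⇒ local maximum; h''(3) = 18 > 0 ⇒ local minimum.
So the local minimum value is h(3) = -51.

3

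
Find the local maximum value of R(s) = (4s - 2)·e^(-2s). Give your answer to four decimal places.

0.2707

Differentiating with the product rule gives R'(s) = (-8s + 8)·e^(-2s). Since e^(-2s) > 0, the only critical point is s = 1.
R''(1) has the same sign as -8 < 0, so this is a local maximum.
R(1) = (2)·e^(-2) ≈ 0.2707.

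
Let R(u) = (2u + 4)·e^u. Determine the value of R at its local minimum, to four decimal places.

R'(u) = 2·e^u + (2u + 4)·1·e^u = (2u + 6)·e^u. Since e^u > 0, the only critical point is u = -3.
R''(-3) has the same sign as 2 > 0, so this is a local minimum.
R(-3) = (-2)·e^(-3) ≈ -0.0996.

-0.0996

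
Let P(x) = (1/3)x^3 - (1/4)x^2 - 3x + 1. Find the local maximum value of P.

61/16

Critical points: P'(x) = x^2 - (1/2)x - 3 vanishes at x = -3/2, 2.
Second-derivative test with P''(x) = 2x - 1/2: P''(-3/2) = -7/2 < 0 ⇒ local maximum; P''(2) = 7/2 > 0 ⇒ local minimum.
So the local maximum value is P(-3/2) = 61/16.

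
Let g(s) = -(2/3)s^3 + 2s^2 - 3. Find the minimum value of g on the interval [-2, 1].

-3

The derivative is -2s^2 + 4s, whose only zero in [-2, 1] is s = 0.
Compare values at every candidate in [-2, 1]: g(-2) = 31/3, g(0) = -3, g(1) = -5/3.
The minimum over the interval is -3, attained at s = 0.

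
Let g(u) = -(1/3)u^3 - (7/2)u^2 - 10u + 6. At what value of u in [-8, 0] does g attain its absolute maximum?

-8

Differentiating, g'(u) = -u^2 - 7u - 10; which vanishes at u = -5 and u = -2.
Compare values at every candidate in [-8, 0]: g(-8) = 98/3, g(-5) = 61/6, g(-2) = 44/3, g(0) = 6.
The maximum over the interval is 98/3, attained at u = -8.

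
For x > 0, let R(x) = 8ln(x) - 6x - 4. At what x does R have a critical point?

4/3

R'(x) = 8/x − 6 = 0 gives x = 4/3.
R''(x) = -8/x², which is negative for x > 0, so this is a local maximum.
R(4/3) = 8·ln(4/3) - 8 - 4 ≈ -9.6985.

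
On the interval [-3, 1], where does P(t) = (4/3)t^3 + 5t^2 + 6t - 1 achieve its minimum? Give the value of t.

Differentiating, P'(t) = 4t^2 + 10t + 6; which vanishes at t = -3/2 and t = -1.
Candidates: P(-3) = -10, P(-3/2) = -13/4, P(-1) = -10/3, P(1) = 34/3.
Hence the absolute minimum is -10 at t = -3.

-3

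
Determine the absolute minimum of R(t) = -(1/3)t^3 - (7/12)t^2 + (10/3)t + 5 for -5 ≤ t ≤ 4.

-37/3

The derivative is -t^2 - (7/6)t + 10/3, which vanishes at t = -5/2 and t = 4/3.
Candidates: R(-5) = 185/12; R(-5/2) = -85/48; R(4/3) = 617/81; R(4) = -37/3.
The minimum over the interval is -37/3, attained at t = 4.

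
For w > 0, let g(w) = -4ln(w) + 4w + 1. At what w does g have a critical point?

1

g'(w) = -4/w + 4 = 0 gives w = 1.
g''(w) = 4/w², which is positive for w > 0, so this is a local minimum.
g(1) = -4·ln(1) + 4 + 1 ≈ 5.0000.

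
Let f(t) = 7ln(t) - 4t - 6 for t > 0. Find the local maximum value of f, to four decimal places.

-9.0827

f'(t) = 7/t − 4 = 0 gives t = 7/4.
f''(t) = -7/t², which is negative for t > 0, so this is a local maximum.
f(7/4) = 7·ln(7/4) - 7 - 6 ≈ -9.0827.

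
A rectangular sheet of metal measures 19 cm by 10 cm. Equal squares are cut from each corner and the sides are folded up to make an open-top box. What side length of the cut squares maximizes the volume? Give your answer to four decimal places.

With cut size x, the volume is V(x) = x(19 − 2x)(10 − 2x) for 0 < x < 5.
V'(x) = 12x^2 − 116x + 190. Setting V'(x) = 0 gives x ≈ 2.0897 (the root in (0, 5)).
V''(x) = 24x − 116 is negative there, so this is the maximum; V ≈ 180.2675.

2.0897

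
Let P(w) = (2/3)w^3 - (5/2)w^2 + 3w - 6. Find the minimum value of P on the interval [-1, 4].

-73/6

P'(w) = 2w^2 - 5w + 3, which vanishes at w = 1 and w = 3/2.
Candidates: P(-1) = -73/6, P(1) = -29/6, P(3/2) = -39/8, P(4) = 26/3.
Hence the absolute minimum is -73/6 at w = -1.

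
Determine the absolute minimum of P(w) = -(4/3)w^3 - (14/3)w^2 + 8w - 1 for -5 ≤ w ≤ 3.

Differentiating, P'(w) = -4w^2 - (28/3)w + 8; which vanishes at w = -3 and w = 2/3.
Candidates: P(-5) = 9, P(-3) = -31, P(2/3) = 151/81, P(3) = -55.
So the minimum is P(3) = -55.

-55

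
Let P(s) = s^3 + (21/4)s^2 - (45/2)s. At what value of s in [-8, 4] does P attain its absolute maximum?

The derivative is 3s^2 + (21/2)s - 45/2, which vanishes at s = -5 and s = 3/2.
Evaluating at the critical points and endpoints: P(-8) = 4; P(-5) = 475/4; P(3/2) = -297/16; P(4) = 58.
The maximum over the interval is 475/4, attained at s = -5.

-5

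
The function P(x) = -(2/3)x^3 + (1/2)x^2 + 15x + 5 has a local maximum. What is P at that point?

73/2

P'(x) = -2x^2 + x + 15. Setting P'(x) = 0 gives x ∈ {-5/2, 3}.
Second-derivative test with P''(x) = -4x + 1: P''(-5/2) = 11 > 0 ⇒ local minimum; P''(3) = -11 < 0 ⇒ local maximum.
Thus P has its local maximum at x = 3, with value 73/2.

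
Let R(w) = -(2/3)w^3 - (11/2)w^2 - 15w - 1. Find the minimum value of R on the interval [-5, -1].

Differentiating, R'(w) = -2w^2 - 11w - 15; which vanishes at w = -3 and w = -5/2.
Candidates: R(-5) = 119/6; R(-3) = 25/2; R(-5/2) = 301/24; R(-1) = 55/6.
The minimum over the interval is 55/6, attained at w = -1.

55/6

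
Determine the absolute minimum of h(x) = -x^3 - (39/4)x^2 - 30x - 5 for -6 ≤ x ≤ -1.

The derivative is -3x^2 - (39/2)x - 30, which vanishes at x = -4 and x = -5/2.
Compare values at every candidate in [-6, -1]: h(-6) = 40, h(-4) = 23, h(-5/2) = 395/16, h(-1) = 65/4.
The minimum over the interval is 65/4, attained at x = -1.

65/4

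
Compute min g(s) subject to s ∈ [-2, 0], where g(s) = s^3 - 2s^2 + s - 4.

-22

The derivative is 3s^2 - 4s + 1, which has no zeros in [-2, 0].
Candidates: g(-2) = -22, g(0) = -4.
The minimum over the interval is -22, attained at s = -2.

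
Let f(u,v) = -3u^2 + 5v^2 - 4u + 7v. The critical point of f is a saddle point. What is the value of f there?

∂f/∂u = -6u - 4 = 0 and ∂f/∂v = 10v + 7 = 0, so (u, v) = (-2/3, -7/10).
The Hessian has f_{uu} = -6, f_{vv} = 10, f_{uv} = 0, giving D = -60 < 0, so the point is a saddle point.
f(-2/3, -7/10) = -67/60.

-67/60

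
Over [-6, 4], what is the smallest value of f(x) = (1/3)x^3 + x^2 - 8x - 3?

f'(x) = x^2 + 2x - 8, which vanishes at x = -4 and x = 2.
Candidates: f(-6) = 9, f(-4) = 71/3, f(2) = -37/3, f(4) = 7/3.
So the minimum is f(2) = -37/3.

-37/3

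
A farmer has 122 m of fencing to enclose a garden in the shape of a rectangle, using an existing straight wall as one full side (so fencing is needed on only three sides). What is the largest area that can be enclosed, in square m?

3721/2

Let the sides perpendicular to the wall have length x and the parallel side y, so 2x + y = 122 and the area is A = xy = x(122 − 2x).
A'(x) = 122 − 4x = 0 gives x = 61/2, and A''(x) = −4 < 0 confirms a maximum.
Then y = 122 − 2·61/2 = 61 and A = 3721/2.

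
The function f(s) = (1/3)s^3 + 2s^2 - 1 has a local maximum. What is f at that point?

29/3

f'(s) = s^2 + 4s = 0 at s = -4, 0.
Second-derivative test with f''(s) = 2s + 4: f''(-4) = -4 < 0 ⇒ local maximum; f''(0) = 4 > 0 ⇒ local minimum.
The local maximum is f(-4) = 29/3.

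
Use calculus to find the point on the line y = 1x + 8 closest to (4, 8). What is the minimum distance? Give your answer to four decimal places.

Minimize D(x)^2 = (x - 4)^2 + (x)^2.
d/dx[D^2] = 2(x - 4) + 2·1·(x) = 0 ⇒ x = 2.
Then y = 10 and the distance is √(8) ≈ 2.8284.

2.8284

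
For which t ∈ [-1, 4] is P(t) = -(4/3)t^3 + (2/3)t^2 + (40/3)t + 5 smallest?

P'(t) = -4t^2 + (4/3)t + 40/3, whose only zero in [-1, 4] is t = 2.
Compare values at every candidate in [-1, 4]: P(-1) = -19/3; P(2) = 71/3; P(4) = -49/3.
So the minimum is P(4) = -49/3.

4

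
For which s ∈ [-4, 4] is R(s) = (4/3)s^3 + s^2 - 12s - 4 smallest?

R'(s) = 4s^2 + 2s - 12, which vanishes at s = -2 and s = 3/2.
Compare values at every candidate in [-4, 4]: R(-4) = -76/3,  R(-2) = 40/3,  R(3/2) = -61/4,  R(4) = 148/3.
Hence the absolute minimum is -76/3 at s = -4.

-4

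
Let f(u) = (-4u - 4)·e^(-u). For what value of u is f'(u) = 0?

0

f'(u) = (-4)·e^(-u) + (-4u - 4)·(-1)·e^(-u) = (4u)·e^(-u). Since e^(-u) > 0, the only critical point is u = 0.
f''(0) has the same sign as 4 > 0, so this is a local minimum.
f(0) = (-4)·e^(0) ≈ -4.0000.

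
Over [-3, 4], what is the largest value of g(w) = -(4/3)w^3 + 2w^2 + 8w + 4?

34

g'(w) = -4w^2 + 4w + 8, which vanishes at w = -1 and w = 2.
Evaluating at the critical points and endpoints: g(-3) = 34,  g(-1) = -2/3,  g(2) = 52/3,  g(4) = -52/3.
So the maximum is g(-3) = 34.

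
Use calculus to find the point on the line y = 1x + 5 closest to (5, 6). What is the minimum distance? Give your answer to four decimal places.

Minimize D(x)^2 = (x - 5)^2 + (x - 1)^2.
d/dx[D^2] = 2(x - 5) + 2·1·(x - 1) = 0 ⇒ x = 3.
Then y = 8 and the distance is √(8) ≈ 2.8284.

2.8284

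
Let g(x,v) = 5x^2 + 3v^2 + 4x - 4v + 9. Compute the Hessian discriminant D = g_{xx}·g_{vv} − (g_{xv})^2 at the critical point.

∂g/∂x = 10x + 4 = 0 and ∂g/∂v = 6v - 4 = 0, so (x, v) = (-2/5, 2/3).
The Hessian has g_{xx} = 10, g_{vv} = 6, g_{xv} = 0, giving D = 60 > 0 with g_{xx} > 0, so the point is a local minimum.
D = (10)·(6) − (0)^2 = 60.

60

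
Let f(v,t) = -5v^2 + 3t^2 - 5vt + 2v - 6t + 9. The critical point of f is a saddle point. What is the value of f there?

∂f/∂v = -10v - 5t + 2 = 0 and ∂f/∂t = -5v + 6t - 6 = 0, so (v, t) = (-18/85, 14/17).
The Hessian has f_{vv} = -10, f_{tt} = 6, f_{vt} = -5, giving D = -85 < 0, so the point is a saddle point.
f(-18/85, 14/17) = 537/85.

537/85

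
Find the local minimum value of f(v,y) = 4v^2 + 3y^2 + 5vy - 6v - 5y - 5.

-173/23

∂f/∂v = 8v + 5y - 6 = 0 and ∂f/∂y = 5v + 6y - 5 = 0, so (v, y) = (11/23, 10/23).
The Hessian has f_{vv} = 8, f_{yy} = 6, f_{vy} = 5, giving D = 23 > 0 with f_{vv} > 0, so the point is a local minimum.
f(11/23, 10/23) = -173/23.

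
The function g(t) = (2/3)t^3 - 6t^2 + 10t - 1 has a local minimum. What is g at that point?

-53/3

Critical points: g'(t) = 2t^2 - 12t + 10 vanishes at t = 1, 5.
g''(t) = 4t - 12. g''(1) = -8 < 0 ⇒ local maximum; g''(5) = 8 > 0 ⇒ local minimum.
Thus g has its local minimum at t = 5, with value -53/3.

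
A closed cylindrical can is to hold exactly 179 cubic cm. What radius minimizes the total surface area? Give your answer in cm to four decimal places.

3.0542

With radius r and height h, πr²h = 179 so h = 179/(πr²), and S(r) = 2πr² + 2πrh = 2πr² + 2·179/r.
S'(r) = 4πr − 2·179/r² = 0 ⇒ r³ = 179/(2π), so r ≈ 3.0542 and h = 2r ≈ 6.1083.
S''(r) = 4π + 4·179/r³ > 0, so this is the minimum; S ≈ 175.8261.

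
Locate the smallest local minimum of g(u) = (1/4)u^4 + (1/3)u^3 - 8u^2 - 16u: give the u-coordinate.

g'(u) = u^3 + u^2 - 16u - 16. Setting g'(u) = 0 gives u ∈ {-4, -1, 4}.
Since g''(u) = 3u^2 + 2u - 16, we get g''(-4) = 24 > 0 ⇒ local minimum; g''(-1) = -15 < 0 ⇒ local maximum; g''(4) = 40 > 0 ⇒ local minimum.
The smallest local minimum is g(4) = -320/3.

4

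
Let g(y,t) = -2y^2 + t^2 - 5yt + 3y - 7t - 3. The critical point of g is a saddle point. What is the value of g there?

∂g/∂y = -4y - 5t + 3 = 0 and ∂g/∂t = -5y + 2t - 7 = 0, so (y, t) = (-29/33, 43/33).
The Hessian has g_{yy} = -4, g_{tt} = 2, g_{yt} = -5, giving D = -33 < 0, so the point is a saddle point.
g(-29/33, 43/33) = -293/33.

-293/33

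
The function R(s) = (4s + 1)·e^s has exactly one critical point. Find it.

R'(s) = 4·e^s + (4s + 1)·1·e^s = (4s + 5)·e^s. Since e^s > 0, the only critical point is s = -5/4.
R''(-5/4) has the same sign as 4 > 0, so this is a local minimum.
R(-5/4) = (-4)·e^(-5/4) ≈ -1.1460.

-5/4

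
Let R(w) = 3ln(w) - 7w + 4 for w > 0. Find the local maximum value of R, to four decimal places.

R'(w) = 3/w − 7 = 0 gives w = 3/7.
R''(w) = -3/w², which is negative for w > 0, so this is a local maximum.
R(3/7) = 3·ln(3/7) - 3 + 4 ≈ -1.5419.

-1.5419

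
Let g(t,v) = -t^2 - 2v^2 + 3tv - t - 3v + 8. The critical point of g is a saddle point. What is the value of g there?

∂g/∂t = -2t + 3v - 1 = 0 and ∂g/∂v = 3t - 4v - 3 = 0, so (t, v) = (13, 9).
The Hessian has g_{tt} = -2, g_{vv} = -4, g_{tv} = 3, giving D = -1 < 0, so the point is a saddle point.
g(13, 9) = -12.

-12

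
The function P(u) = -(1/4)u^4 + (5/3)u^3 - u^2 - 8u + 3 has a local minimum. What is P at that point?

-23/3

Critical points: P'(u) = -u^3 + 5u^2 - 2u - 8 vanishes at u = -1, 2, 4.
P''(u) = -3u^2 + 10u - 2. P''(-1) = -15 < 0 ⇒ local maximum; P''(2) = 6 > 0 ⇒ local minimum; P''(4) = -10 < 0 ⇒ local maximum.
So the local minimum value is P(2) = -23/3.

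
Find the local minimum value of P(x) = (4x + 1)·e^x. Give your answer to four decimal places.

P'(x) = 4·e^x + (4x + 1)·1·e^x = (4x + 5)·e^x. Since e^x > 0, the only critical point is x = -5/4.
P''(-5/4) has the same sign as 4 > 0, so this is a local minimum.
P(-5/4) = (-4)·e^(-5/4) ≈ -1.1460.

-1.1460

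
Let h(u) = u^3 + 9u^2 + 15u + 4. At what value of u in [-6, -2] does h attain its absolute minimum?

h'(u) = 3u^2 + 18u + 15, whose only zero in [-6, -2] is u = -5.
Compare values at every candidate in [-6, -2]: h(-6) = 22; h(-5) = 29; h(-2) = 2.
The minimum over the interval is 2, attained at u = -2.

-2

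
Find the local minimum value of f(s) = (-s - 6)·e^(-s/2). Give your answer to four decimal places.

Differentiating with the product rule gives f'(s) = ((1/2)s + 2)·e^(-s/2). Since e^(-s/2) > 0, the only critical point is s = -4.
f''(-4) has the same sign as 1/2 > 0, so this is a local minimum.
f(-4) = (-2)·e^(2) ≈ -14.7781.

-14.7781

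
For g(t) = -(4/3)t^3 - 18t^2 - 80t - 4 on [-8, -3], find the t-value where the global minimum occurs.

g'(t) = -4t^2 - 36t - 80, which vanishes at t = -5 and t = -4.
Evaluating at the critical points and endpoints: g(-8) = 500/3,  g(-5) = 338/3,  g(-4) = 340/3,  g(-3) = 110.
The minimum over the interval is 110, attained at t = -3.

-3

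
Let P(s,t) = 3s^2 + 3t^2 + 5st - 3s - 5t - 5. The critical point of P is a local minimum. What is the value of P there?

∂P/∂s = 6s + 5t - 3 = 0 and ∂P/∂t = 5s + 6t - 5 = 0, so (s, t) = (-7/11, 15/11).
The Hessian has P_{ss} = 6, P_{tt} = 6, P_{st} = 5, giving D = 11 > 0 with P_{ss} > 0, so the point is a local minimum.
P(-7/11, 15/11) = -82/11.

-82/11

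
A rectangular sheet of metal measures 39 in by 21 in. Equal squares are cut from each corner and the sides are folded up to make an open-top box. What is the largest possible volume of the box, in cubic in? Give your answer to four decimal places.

With cut size x, the volume is V(x) = x(39 − 2x)(21 − 2x) for 0 < x < 10.5.
V'(x) = 12x^2 − 240x + 819. Setting V'(x) = 0 gives x ≈ 4.3653 (the root in (0, 10.5)).
V''(x) = 24x − 240 is negative there, so this is the maximum; V ≈ 1621.2173.

1621.2173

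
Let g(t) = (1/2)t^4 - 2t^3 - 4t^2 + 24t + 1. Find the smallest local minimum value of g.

-39

g'(t) = 2t^3 - 6t^2 - 8t + 24. Setting g'(t) = 0 gives t ∈ {-2, 2, 3}.
g''(t) = 6t^2 - 12t - 8. g''(-2) = 40 > 0 ⇒ local minimum; g''(2) = -8 < 0 ⇒ local maximum; g''(3) = 10 > 0 ⇒ local minimum.
So the smallest local minimum value is g(-2) = -39.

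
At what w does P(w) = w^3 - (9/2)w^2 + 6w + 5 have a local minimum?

Critical points: P'(w) = 3w^2 - 9w + 6 vanishes at w = 1, 2.
P''(w) = 6w - 9. P''(1) = -3 < 0 ⇒ local maximum; P''(2) = 3 > 0 ⇒ local minimum.
The local minimum is P(2) = 7.

2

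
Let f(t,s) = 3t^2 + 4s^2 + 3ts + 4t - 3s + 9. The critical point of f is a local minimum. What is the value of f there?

224/39

∂f/∂t = 6t + 3s + 4 = 0 and ∂f/∂s = 3t + 8s - 3 = 0, so (t, s) = (-41/39, 10/13).
The Hessian has f_{tt} = 6, f_{ss} = 8, f_{ts} = 3, giving D = 39 > 0 with f_{tt} > 0, so the point is a local minimum.
f(-41/39, 10/13) = 224/39.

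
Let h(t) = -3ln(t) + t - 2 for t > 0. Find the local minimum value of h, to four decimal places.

-2.2958

h'(t) = -3/t + 1 = 0 gives t = 3.
h''(t) = 3/t², which is positive for t > 0, so this is a local minimum.
h(3) = -3·ln(3) + 3 - 2 ≈ -2.2958.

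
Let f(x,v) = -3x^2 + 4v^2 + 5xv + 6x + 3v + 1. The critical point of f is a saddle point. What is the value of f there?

100/73

∂f/∂x = -6x + 5v + 6 = 0 and ∂f/∂v = 5x + 8v + 3 = 0, so (x, v) = (33/73, -48/73).
The Hessian has f_{xx} = -6, f_{vv} = 8, f_{xv} = 5, giving D = -73 < 0, so the point is a saddle point.
f(33/73, -48/73) = 100/73.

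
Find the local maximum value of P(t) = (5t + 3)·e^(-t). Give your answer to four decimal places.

By the product rule, P'(t) = (-5t + 2)·e^(-t). Since e^(-t) > 0, the only critical point is t = 2/5.
P''(2/5) has the same sign as -5 < 0, so this is a local maximum.
P(2/5) = (5)·e^(-2/5) ≈ 3.3516.

3.3516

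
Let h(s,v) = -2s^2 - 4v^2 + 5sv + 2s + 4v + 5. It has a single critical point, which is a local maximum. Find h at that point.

∂h/∂s = -4s + 5v + 2 = 0 and ∂h/∂v = 5s - 8v + 4 = 0, so (s, v) = (36/7, 26/7).
The Hessian has h_{ss} = -4, h_{vv} = -8, h_{sv} = 5, giving D = 7 > 0 with h_{ss} < 0, so the point is a local maximum.
h(36/7, 26/7) = 123/7.

123/7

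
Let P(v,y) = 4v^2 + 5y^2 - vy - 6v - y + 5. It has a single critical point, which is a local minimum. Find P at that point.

205/79

∂P/∂v = 8v - y - 6 = 0 and ∂P/∂y = -v + 10y - 1 = 0, so (v, y) = (61/79, 14/79).
The Hessian has P_{vv} = 8, P_{yy} = 10, P_{vy} = -1, giving D = 79 > 0 with P_{vv} > 0, so the point is a local minimum.
P(61/79, 14/79) = 205/79.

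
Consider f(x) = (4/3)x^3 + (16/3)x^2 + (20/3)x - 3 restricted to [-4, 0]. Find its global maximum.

-3

f'(x) = 4x^2 + (32/3)x + 20/3, which vanishes at x = -5/3 and x = -1.
Compare values at every candidate in [-4, 0]: f(-4) = -89/3,  f(-5/3) = -443/81,  f(-1) = -17/3,  f(0) = -3.
The maximum over the interval is -3, attained at x = 0.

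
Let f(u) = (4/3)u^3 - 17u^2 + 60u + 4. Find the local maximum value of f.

823/12

Critical points: f'(u) = 4u^2 - 34u + 60 vanishes at u = 5/2, 6.
Since f''(u) = 8u - 34, we get f''(5/2) = -14 < 0 ⇒ local maximum; f''(6) = 14 > 0 ⇒ local minimum.
So the local maximum value is f(5/2) = 823/12.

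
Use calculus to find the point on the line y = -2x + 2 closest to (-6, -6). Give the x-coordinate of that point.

2

Minimize D(x)^2 = (x + 6)^2 + (-2x + 8)^2.
d/dx[D^2] = 2(x + 6) + 2·(-2)·(-2x + 8) = 0 ⇒ x = 2.
Then y = -2 and the distance is √(80) ≈ 8.9443.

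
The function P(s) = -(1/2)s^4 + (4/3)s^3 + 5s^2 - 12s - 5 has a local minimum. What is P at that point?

Critical points: P'(s) = -2s^3 + 4s^2 + 10s - 12 vanishes at s = -2, 1, 3.
P''(s) = -6s^2 + 8s + 10. P''(-2) = -30 < 0 ⇒ local maximum; P''(1) = 12 > 0 ⇒ local minimum; P''(3) = -20 < 0 ⇒ local maximum.
The local minimum is P(1) = -67/6.

-67/6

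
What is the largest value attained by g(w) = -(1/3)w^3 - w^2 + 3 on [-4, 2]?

25/3

g'(w) = -w^2 - 2w, which vanishes at w = -2 and w = 0.
Candidates: g(-4) = 25/3,  g(-2) = 5/3,  g(0) = 3,  g(2) = -11/3.
Hence the absolute maximum is 25/3 at w = -4.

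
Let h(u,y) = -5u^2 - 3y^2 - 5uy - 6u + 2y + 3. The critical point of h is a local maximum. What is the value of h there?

∂h/∂u = -10u - 5y - 6 = 0 and ∂h/∂y = -5u - 6y + 2 = 0, so (u, y) = (-46/35, 10/7).
The Hessian has h_{uu} = -10, h_{yy} = -6, h_{uy} = -5, giving D = 35 > 0 with h_{uu} < 0, so the point is a local maximum.
h(-46/35, 10/7) = 293/35.

293/35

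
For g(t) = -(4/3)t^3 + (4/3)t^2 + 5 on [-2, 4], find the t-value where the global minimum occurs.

Differentiating, g'(t) = -4t^2 + (8/3)t; which vanishes at t = 0 and t = 2/3.
Candidates: g(-2) = 21, g(0) = 5, g(2/3) = 421/81, g(4) = -59.
The minimum over the interval is -59, attained at t = 4.

4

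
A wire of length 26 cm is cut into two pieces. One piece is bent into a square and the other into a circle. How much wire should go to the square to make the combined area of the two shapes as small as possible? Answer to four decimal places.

14.5626

Let x be the length used for the square. Square side x/4; circle radius (26−x)/(2π).
A(x) = (x/4)² + π·((26−x)/(2π))² = x²/16 + (26−x)²/(4π) for 0 ≤ x ≤ 26. A'(x) = x/8 − (26−x)/(2π) = 0 gives x = 4·26/(π+4) ≈ 14.5626.
A'' = 1/8 + 1/(2π) > 0, so this gives the minimum combined area; x ≈ 14.5626 cm to the square.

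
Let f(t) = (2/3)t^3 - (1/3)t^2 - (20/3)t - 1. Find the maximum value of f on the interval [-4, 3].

f'(t) = 2t^2 - (2/3)t - 20/3, which vanishes at t = -5/3 and t = 2.
Candidates: f(-4) = -67/3,  f(-5/3) = 494/81,  f(2) = -31/3,  f(3) = -6.
The maximum over the interval is 494/81, attained at t = -5/3.

494/81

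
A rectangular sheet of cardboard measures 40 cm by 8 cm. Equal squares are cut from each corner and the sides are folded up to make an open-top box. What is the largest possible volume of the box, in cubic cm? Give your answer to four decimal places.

288.8835

With cut size x, the volume is V(x) = x(40 − 2x)(8 − 2x) for 0 < x < 4.
V'(x) = 12x^2 − 192x + 320. Setting V'(x) = 0 gives x ≈ 1.8899 (the root in (0, 4)).
V''(x) = 24x − 192 is negative there, so this is the maximum; V ≈ 288.8835.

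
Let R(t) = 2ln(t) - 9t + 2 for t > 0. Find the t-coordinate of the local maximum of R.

2/9

R'(t) = 2/t − 9 = 0 gives t = 2/9.
R''(t) = -2/t², which is negative for t > 0, so this is a local maximum.
R(2/9) = 2·ln(2/9) - 2 + 2 ≈ -3.0082.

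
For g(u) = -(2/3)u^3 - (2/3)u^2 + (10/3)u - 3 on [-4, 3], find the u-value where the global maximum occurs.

-4

The derivative is -2u^2 - (4/3)u + 10/3, which vanishes at u = -5/3 and u = 1.
Evaluating at the critical points and endpoints: g(-4) = 47/3; g(-5/3) = -593/81; g(1) = -1; g(3) = -17.
The maximum over the interval is 47/3, attained at u = -4.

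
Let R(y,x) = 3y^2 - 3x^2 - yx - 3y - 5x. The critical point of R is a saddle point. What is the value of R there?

∂R/∂y = 6y - x - 3 = 0 and ∂R/∂x = -y - 6x - 5 = 0, so (y, x) = (13/37, -33/37).
The Hessian has R_{yy} = 6, R_{xx} = -6, R_{yx} = -1, giving D = -37 < 0, so the point is a saddle point.
R(13/37, -33/37) = 63/37.

63/37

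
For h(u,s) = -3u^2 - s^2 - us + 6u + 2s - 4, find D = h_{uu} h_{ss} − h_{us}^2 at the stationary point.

∂h/∂u = -6u - s + 6 = 0 and ∂h/∂s = -u - 2s + 2 = 0, so (u, s) = (10/11, 6/11).
The Hessian has h_{uu} = -6, h_{ss} = -2, h_{us} = -1, giving D = 11 > 0 with h_{uu} < 0, so the point is a local maximum.
D = (-6)·(-2) − (-1)^2 = 11.

11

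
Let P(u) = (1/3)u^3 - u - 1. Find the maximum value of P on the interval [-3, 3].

5

Differentiating, P'(u) = u^2 - 1; which vanishes at u = -1 and u = 1.
Evaluating at the critical points and endpoints: P(-3) = -7, P(-1) = -1/3, P(1) = -5/3, P(3) = 5.
Hence the absolute maximum is 5 at u = 3.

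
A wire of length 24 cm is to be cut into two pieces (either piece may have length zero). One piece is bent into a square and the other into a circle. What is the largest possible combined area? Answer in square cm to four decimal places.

45.8366

Let x be the length used for the square. Square side x/4; circle radius (24−x)/(2π).
A(x) = (x/4)² + π·((24−x)/(2π))² = x²/16 + (24−x)²/(4π) for 0 ≤ x ≤ 24. A'(x) = x/8 − (24−x)/(2π) = 0 gives x = 4·24/(π+4) ≈ 13.4424.
A'' > 0, so the interior critical point is a minimum; the maximum is at an endpoint. A(0) = 45.8366 and A(24) = 36.0000, so the largest area is 45.8366.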